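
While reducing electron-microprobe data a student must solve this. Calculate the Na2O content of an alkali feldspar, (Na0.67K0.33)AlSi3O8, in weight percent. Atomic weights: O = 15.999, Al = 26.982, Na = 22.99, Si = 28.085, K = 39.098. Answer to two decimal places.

7.76 wt%

M((Na0.67K0.33)AlSi3O8) = 267.535 g/mol; M(Na2O) = 61.979 g/mol.
Moles Na2O per formula unit = 0.67 Na ÷ 2 = 0.3350.
Na2O fraction = (0.3350 × 61.979) / 267.535 = 20.763/267.535 = 0.0776.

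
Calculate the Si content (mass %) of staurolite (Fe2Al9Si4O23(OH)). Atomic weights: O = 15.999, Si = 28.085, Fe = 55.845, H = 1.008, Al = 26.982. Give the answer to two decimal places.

13.19 mass %

Formula mass = 2·55.845 + 9·26.982 + 4·28.085 + 24·15.999 + 1·1.008 = 851.852 g/mol, of which 112.340 g is Si.
So Si makes up 112.340/851.852 = 0.1319 of the mass, i.e. 13.19%.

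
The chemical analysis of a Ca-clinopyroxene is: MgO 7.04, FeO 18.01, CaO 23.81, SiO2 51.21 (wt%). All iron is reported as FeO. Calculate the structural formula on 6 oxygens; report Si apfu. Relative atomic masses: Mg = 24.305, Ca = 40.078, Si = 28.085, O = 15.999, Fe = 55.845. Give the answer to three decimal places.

2.002 Si apfu

7.04 wt% MgO ÷ 40.304 g/mol = 0.17467 mol, giving 0.17467 Mg and 0.17467 O.
18.01 wt% FeO ÷ 71.844 g/mol = 0.25068 mol, giving 0.25068 Fe and 0.25068 O.
23.81 wt% CaO ÷ 56.077 g/mol = 0.42459 mol, giving 0.42459 Ca and 0.42459 O.
51.21 wt% SiO2 ÷ 60.083 g/mol = 0.85232 mol, giving 0.85232 Si and 1.70464 O.
Oxygen sums to 2.55458; scaling by 6/2.55458 = 2.34872 puts the formula on 6 O.
Si: 0.85232 × 2.34872 = 2.002 atoms per formula unit.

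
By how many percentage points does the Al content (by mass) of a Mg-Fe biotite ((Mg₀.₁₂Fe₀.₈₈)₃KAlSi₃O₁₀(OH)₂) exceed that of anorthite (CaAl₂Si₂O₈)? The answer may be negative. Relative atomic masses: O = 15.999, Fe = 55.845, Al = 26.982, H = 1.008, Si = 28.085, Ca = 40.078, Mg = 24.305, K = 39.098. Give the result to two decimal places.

-14.01 percentage points

Al in (Mg₀.₁₂Fe₀.₈₈)₃KAlSi₃O₁₀(OH)₂: molar mass 500.520 g/mol; 1×26.982 = 26.982 g → 5.39 wt%.
Al in CaAl₂Si₂O₈: molar mass 278.204 g/mol; 2×26.982 = 53.964 g → 19.40 wt%.
Difference = 5.39 − 19.40 = -14.01 percentage points.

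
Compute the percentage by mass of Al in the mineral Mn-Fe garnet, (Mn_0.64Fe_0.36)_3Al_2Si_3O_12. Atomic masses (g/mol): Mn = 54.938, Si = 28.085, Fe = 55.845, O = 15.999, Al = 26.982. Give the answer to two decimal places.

Molar mass of (Mn_0.64Fe_0.36)_3Al_2Si_3O_12: 1.92×54.938 + 1.08×55.845 + 2×26.982 + 3×28.085 + 12×15.999 = 496.001 g/mol.
Mass of Al per formula unit: 2 × 26.982 = 53.964 g.
Weight fraction Al = 53.964 / 496.001 = 0.1088.

10.88 mass %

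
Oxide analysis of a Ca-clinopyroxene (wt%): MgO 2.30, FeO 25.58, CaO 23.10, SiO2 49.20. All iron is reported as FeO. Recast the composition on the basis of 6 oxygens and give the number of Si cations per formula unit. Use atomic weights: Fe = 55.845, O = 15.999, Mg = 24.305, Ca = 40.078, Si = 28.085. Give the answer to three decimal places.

MgO (M=40.304): mol = 0.05707; Mg = 0.05707, O = 0.05707.
FeO (M=71.844): mol = 0.35605; Fe = 0.35605, O = 0.35605.
CaO (M=56.077): mol = 0.41193; Ca = 0.41193, O = 0.41193.
SiO2 (M=60.083): mol = 0.81887; Si = 0.81887, O = 1.63774.
ΣO = 2.46279; factor = 6/ΣO = 2.43626.
Si apfu = 0.81887 × 2.43626 = 1.995.

1.995 Si apfu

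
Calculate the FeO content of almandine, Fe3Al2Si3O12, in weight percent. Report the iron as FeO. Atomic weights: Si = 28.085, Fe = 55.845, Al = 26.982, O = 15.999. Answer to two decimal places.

43.30 wt%

M(Fe3Al2Si3O12) = 497.742 g/mol; M(FeO) = 71.844 g/mol.
Moles FeO per formula unit = 3 Fe ÷ 1 = 3.0000.
FeO fraction = (3.0000 × 71.844) / 497.742 = 215.532/497.742 = 0.4330.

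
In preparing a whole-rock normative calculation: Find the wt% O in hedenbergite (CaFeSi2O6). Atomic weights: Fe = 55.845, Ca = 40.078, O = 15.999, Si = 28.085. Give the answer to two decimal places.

Formula mass = 1·40.078 + 1·55.845 + 2·28.085 + 6·15.999 = 248.087 g/mol, of which 95.994 g is O.
So O makes up 95.994/248.087 = 0.3869 of the mass, i.e. 38.69%.

38.69 weight percent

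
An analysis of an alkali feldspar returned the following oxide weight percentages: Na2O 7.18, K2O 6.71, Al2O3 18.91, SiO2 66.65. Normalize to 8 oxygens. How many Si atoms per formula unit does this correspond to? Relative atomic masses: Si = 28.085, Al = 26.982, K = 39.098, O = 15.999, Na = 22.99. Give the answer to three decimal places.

7.18 wt% Na2O ÷ 61.979 g/mol = 0.11585 mol, giving 0.23170 Na and 0.11585 O.
6.71 wt% K2O ÷ 94.195 g/mol = 0.07124 mol, giving 0.14248 K and 0.07124 O.
18.91 wt% Al2O3 ÷ 101.961 g/mol = 0.18546 mol, giving 0.37092 Al and 0.55638 O.
66.65 wt% SiO2 ÷ 60.083 g/mol = 1.10930 mol, giving 1.10930 Si and 2.21860 O.
Oxygen sums to 2.96207; scaling by 8/2.96207 = 2.70081 puts the formula on 8 O.
Si: 1.10930 × 2.70081 = 2.996 atoms per formula unit.

2.996 Si apfu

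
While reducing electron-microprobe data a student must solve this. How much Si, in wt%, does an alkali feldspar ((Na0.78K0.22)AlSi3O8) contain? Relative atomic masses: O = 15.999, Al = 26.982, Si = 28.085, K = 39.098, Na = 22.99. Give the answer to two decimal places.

31.70 wt%

Formula mass = 0.78×22.99 + 0.22×39.098 + 1×26.982 + 3×28.085 + 8×15.999 = 265.763 g/mol, of which 84.255 g is Si.
So Si makes up 84.255/265.763 = 0.3170 of the mass, i.e. 31.70%.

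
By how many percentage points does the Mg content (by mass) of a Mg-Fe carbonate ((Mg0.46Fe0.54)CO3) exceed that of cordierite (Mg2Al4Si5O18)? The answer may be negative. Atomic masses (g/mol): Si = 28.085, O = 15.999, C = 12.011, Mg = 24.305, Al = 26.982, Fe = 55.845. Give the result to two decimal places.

2.72 percentage points

First mineral: 11.180 g Mg in 101.345 g formula = 11.03 wt% Mg.
Second mineral: 48.610 g Mg in 584.945 g formula = 8.31 wt% Mg.
11.03% − 8.31% gives a difference of 2.72 percentage points.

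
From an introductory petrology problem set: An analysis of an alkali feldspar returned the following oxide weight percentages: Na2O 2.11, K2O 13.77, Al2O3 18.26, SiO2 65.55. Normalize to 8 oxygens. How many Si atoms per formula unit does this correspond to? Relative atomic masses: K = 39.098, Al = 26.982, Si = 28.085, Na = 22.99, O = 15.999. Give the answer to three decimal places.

2.11 wt% Na2O ÷ 61.979 g/mol = 0.03404 mol, giving 0.06808 Na and 0.03404 O.
13.77 wt% K2O ÷ 94.195 g/mol = 0.14619 mol, giving 0.29238 K and 0.14619 O.
18.26 wt% Al2O3 ÷ 101.961 g/mol = 0.17909 mol, giving 0.35818 Al and 0.53727 O.
65.55 wt% SiO2 ÷ 60.083 g/mol = 1.09099 mol, giving 1.09099 Si and 2.18198 O.
Oxygen sums to 2.89948; scaling by 8/2.89948 = 2.75912 puts the formula on 8 O.
Si: 1.09099 × 2.75912 = 3.010 atoms per formula unit.

3.010 Si apfu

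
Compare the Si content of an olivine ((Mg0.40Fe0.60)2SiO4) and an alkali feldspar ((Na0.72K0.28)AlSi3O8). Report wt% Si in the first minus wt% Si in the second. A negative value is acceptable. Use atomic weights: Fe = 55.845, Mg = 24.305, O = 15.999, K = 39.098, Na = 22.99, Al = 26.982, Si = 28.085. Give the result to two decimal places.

Si in (Mg0.40Fe0.60)2SiO4: molar mass 178.539 g/mol; 1×28.085 = 28.085 g → 15.73 wt%.
Si in (Na0.72K0.28)AlSi3O8: molar mass 266.729 g/mol; 3×28.085 = 84.255 g → 31.59 wt%.
Difference = 15.73 − 31.59 = -15.86 percentage points.

-15.86 percentage points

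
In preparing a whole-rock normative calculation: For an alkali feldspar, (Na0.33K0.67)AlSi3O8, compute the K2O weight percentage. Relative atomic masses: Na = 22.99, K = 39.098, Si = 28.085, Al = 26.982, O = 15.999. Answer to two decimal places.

Molar mass of (Na0.33K0.67)AlSi3O8 = 0.33·22.99 + 0.67·39.098 + 1·26.982 + 3·28.085 + 8·15.999 = 273.011 g/mol.
Each formula unit contains 0.67 K, equivalent to 0.67/2 = 0.3350 mol K2O.
M(K2O) = 2×39.098 + 1×15.999 = 94.195 g/mol.
Mass of K2O per formula unit = 0.3350 × 94.195 = 31.555 g.
K2O wt% = 31.555 / 273.011 × 100 = 11.56%.

11.56 wt%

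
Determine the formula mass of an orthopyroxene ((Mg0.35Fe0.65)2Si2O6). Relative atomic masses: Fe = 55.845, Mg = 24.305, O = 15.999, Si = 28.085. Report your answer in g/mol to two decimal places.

M = 0.70(24.305) + 1.30(55.845) + 2(28.085) + 6(15.999)

241.78 g/mol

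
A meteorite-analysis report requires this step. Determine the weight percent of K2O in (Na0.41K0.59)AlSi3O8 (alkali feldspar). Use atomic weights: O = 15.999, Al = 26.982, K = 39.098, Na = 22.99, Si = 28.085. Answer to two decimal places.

Formula mass = 271.723 g/mol.
0.59 K → 0.2950 mol K2O per formula unit; M(K2O) = 94.195, so K2O mass = 27.788 g.
27.788/271.723 × 100 = 10.23 wt%.

10.23 wt%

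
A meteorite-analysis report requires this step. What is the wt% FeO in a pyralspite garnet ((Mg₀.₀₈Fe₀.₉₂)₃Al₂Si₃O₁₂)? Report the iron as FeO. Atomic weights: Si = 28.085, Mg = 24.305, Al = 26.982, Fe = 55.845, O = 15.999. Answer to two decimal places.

40.45 wt%

Molar mass of (Mg₀.₀₈Fe₀.₉₂)₃Al₂Si₃O₁₂ = 0.24·24.305 + 2.76·55.845 + 2·26.982 + 3·28.085 + 12·15.999 = 490.172 g/mol.
Each formula unit contains 2.76 Fe, equivalent to 2.76/1 = 2.7600 mol FeO.
M(FeO) = 1×55.845 + 1×15.999 = 71.844 g/mol.
Mass of FeO per formula unit = 2.7600 × 71.844 = 198.289 g.
FeO wt% = 198.289 / 490.172 × 100 = 40.45%.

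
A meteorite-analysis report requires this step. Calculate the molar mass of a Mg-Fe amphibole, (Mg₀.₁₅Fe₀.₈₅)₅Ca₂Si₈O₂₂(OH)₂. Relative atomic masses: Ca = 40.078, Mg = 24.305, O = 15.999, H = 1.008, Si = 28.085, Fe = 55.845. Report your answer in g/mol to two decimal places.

M = 0.75×24.305 + 4.25×55.845 + 2×40.078 + 8×28.085 + 24×15.999 + 2×1.008

946.40 g/mol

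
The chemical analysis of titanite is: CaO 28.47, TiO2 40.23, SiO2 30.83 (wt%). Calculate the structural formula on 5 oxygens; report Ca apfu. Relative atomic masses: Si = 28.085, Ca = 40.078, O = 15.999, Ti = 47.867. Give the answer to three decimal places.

CaO (M=56.077): mol = 0.50769; Ca = 0.50769, O = 0.50769.
TiO2 (M=79.865): mol = 0.50373; Ti = 0.50373, O = 1.00746.
SiO2 (M=60.083): mol = 0.51312; Si = 0.51312, O = 1.02624.
ΣO = 2.54139; factor = 5/ΣO = 1.96743.
Ca apfu = 0.50769 × 1.96743 = 0.999.

0.999 Ca apfu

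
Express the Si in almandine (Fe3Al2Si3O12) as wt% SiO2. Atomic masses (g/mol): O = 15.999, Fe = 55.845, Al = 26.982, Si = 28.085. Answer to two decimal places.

36.21 wt%

Molar mass of Fe3Al2Si3O12 = 3*55.845 + 2*26.982 + 3*28.085 + 12*15.999 = 497.742 g/mol.
Each formula unit contains 3 Si, equivalent to 3/1 = 3.0000 mol SiO2.
M(SiO2) = 1×28.085 + 2×15.999 = 60.083 g/mol.
Mass of SiO2 per formula unit = 3.0000 × 60.083 = 180.249 g.
SiO2 wt% = 180.249 / 497.742 × 100 = 36.21%.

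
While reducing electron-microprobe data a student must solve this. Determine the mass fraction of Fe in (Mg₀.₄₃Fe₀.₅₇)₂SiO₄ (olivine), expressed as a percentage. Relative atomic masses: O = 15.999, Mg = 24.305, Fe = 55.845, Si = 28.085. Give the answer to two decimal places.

36.04 weight percent

M((Mg₀.₄₃Fe₀.₅₇)₂SiO₄) = 176.647 g/mol.
Fe contributes 1.14 × 55.845 = 63.663 g per mole.
63.663/176.647 = 0.3604 → 36.04%.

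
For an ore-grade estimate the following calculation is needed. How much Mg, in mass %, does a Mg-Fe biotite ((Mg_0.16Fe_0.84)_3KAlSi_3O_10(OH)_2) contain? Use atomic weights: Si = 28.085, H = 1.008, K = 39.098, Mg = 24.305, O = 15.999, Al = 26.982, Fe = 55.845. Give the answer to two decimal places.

M((Mg_0.16Fe_0.84)_3KAlSi_3O_10(OH)_2) = 496.735 g/mol.
Mg contributes 0.48 × 24.305 = 11.666 g per mole.
11.666/496.735 = 0.0235 → 2.35%.

2.35 mass %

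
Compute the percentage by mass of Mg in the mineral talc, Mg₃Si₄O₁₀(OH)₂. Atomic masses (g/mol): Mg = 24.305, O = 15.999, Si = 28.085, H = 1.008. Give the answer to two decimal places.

Formula mass = 3*24.305 + 4*28.085 + 12*15.999 + 2*1.008 = 379.259 g/mol, of which 72.915 g is Mg.
So Mg makes up 72.915/379.259 = 0.1923 of the mass, i.e. 19.23%.

19.23 wt%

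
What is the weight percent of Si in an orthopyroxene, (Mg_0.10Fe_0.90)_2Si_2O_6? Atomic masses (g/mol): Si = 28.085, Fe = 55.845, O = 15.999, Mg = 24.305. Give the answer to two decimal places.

Formula mass = 0.20*24.305 + 1.80*55.845 + 2*28.085 + 6*15.999 = 257.546 g/mol, of which 56.170 g is Si.
So Si makes up 56.170/257.546 = 0.2181 of the mass, i.e. 21.81%.

21.81 wt%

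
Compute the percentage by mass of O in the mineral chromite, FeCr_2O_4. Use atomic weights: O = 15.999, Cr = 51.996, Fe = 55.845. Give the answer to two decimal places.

M(FeCr_2O_4) = 223.833 g/mol.
O contributes 4 × 15.999 = 63.996 g per mole.
63.996/223.833 = 0.2859 → 28.59%.

28.59 mass %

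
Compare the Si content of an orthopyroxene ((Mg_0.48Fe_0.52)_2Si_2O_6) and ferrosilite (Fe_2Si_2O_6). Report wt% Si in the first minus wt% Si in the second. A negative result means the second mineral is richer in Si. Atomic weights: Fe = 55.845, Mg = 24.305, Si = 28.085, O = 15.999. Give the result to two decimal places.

2.76 percentage points

M((Mg_0.48Fe_0.52)_2Si_2O_6) = 233.576 g/mol, so wt% Si = 56.170/233.576 × 100 = 24.05%.
M(Fe_2Si_2O_6) = 263.854 g/mol, so wt% Si = 56.170/263.854 × 100 = 21.29%.
24.05 − 21.29 = 2.76 pp.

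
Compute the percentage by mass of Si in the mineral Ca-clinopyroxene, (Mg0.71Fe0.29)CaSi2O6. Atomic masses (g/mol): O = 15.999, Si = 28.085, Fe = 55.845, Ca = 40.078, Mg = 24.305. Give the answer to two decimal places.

Molar mass of (Mg0.71Fe0.29)CaSi2O6: 0.71·24.305 + 0.29·55.845 + 1·40.078 + 2·28.085 + 6·15.999 = 225.694 g/mol.
Mass of Si per formula unit: 2 × 28.085 = 56.170 g.
Weight fraction Si = 56.170 / 225.694 = 0.2489.

24.89 wt%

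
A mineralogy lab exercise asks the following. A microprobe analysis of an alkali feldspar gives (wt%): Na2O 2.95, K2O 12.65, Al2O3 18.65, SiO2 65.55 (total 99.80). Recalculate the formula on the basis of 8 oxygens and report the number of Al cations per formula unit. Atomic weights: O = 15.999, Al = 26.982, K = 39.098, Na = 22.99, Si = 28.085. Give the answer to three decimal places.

Na2O (M=61.979): mol = 0.04760; Na = 0.09520, O = 0.04760.
K2O (M=94.195): mol = 0.13430; K = 0.26860, O = 0.13430.
Al2O3 (M=101.961): mol = 0.18291; Al = 0.36582, O = 0.54873.
SiO2 (M=60.083): mol = 1.09099; Si = 1.09099, O = 2.18198.
ΣO = 2.91261; factor = 8/ΣO = 2.74668.
Al apfu = 0.36582 × 2.74668 = 1.005.

1.005 Al apfu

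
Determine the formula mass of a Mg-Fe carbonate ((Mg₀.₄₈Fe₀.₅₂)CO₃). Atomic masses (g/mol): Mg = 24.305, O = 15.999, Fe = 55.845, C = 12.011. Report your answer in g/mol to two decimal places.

100.71 g/mol

M = 0.48·24.305 + 0.52·55.845 + 1·12.011 + 3·15.999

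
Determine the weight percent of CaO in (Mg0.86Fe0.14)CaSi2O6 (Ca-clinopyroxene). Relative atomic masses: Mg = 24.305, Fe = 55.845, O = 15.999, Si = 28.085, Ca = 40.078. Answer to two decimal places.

M((Mg0.86Fe0.14)CaSi2O6) = 220.963 g/mol; M(CaO) = 56.077 g/mol.
Moles CaO per formula unit = 1 Ca ÷ 1 = 1.0000.
CaO fraction = (1.0000 × 56.077) / 220.963 = 56.077/220.963 = 0.2538.

25.38 wt%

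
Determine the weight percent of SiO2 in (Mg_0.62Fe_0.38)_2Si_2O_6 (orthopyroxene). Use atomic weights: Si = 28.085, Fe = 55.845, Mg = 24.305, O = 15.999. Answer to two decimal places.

53.47 wt%

M((Mg_0.62Fe_0.38)_2Si_2O_6) = 224.744 g/mol; M(SiO2) = 60.083 g/mol.
Moles SiO2 per formula unit = 2 Si ÷ 1 = 2.0000.
SiO2 fraction = (2.0000 × 60.083) / 224.744 = 120.166/224.744 = 0.5347.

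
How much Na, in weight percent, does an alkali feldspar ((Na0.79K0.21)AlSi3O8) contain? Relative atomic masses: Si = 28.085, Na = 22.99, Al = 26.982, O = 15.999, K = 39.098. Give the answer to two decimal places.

6.84 weight percent

Formula mass = 0.79·22.99 + 0.21·39.098 + 1·26.982 + 3·28.085 + 8·15.999 = 265.602 g/mol, of which 18.162 g is Na.
So Na makes up 18.162/265.602 = 0.0684 of the mass, i.e. 6.84%.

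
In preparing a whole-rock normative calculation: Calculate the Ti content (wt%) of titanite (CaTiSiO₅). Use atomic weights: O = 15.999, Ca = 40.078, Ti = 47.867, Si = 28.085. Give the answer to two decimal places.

24.42 wt%

M(CaTiSiO₅) = 196.025 g/mol.
Ti contributes 1 × 47.867 = 47.867 g per mole.
47.867/196.025 = 0.2442 → 24.42%.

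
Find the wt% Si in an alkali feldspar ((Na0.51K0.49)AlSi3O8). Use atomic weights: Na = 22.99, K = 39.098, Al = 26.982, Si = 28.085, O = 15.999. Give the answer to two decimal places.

Formula mass = 0.51×22.99 + 0.49×39.098 + 1×26.982 + 3×28.085 + 8×15.999 = 270.112 g/mol, of which 84.255 g is Si.
So Si makes up 84.255/270.112 = 0.3119 of the mass, i.e. 31.19%.

31.19 wt%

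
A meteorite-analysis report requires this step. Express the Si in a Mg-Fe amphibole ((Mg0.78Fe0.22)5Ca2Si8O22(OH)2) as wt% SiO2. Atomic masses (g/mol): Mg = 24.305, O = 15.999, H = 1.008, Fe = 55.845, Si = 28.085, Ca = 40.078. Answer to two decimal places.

56.75 wt%

M((Mg0.78Fe0.22)5Ca2Si8O22(OH)2) = 847.047 g/mol; M(SiO2) = 60.083 g/mol.
Moles SiO2 per formula unit = 8 Si ÷ 1 = 8.0000.
SiO2 fraction = (8.0000 × 60.083) / 847.047 = 480.664/847.047 = 0.5675.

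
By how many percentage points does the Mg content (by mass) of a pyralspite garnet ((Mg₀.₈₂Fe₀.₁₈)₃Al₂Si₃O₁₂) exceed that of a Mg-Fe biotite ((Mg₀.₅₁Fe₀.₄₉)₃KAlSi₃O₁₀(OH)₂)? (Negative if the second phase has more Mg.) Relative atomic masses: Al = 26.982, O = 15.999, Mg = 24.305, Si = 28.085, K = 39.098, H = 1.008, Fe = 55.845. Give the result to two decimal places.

6.21 percentage points

First mineral: 59.790 g Mg in 420.154 g formula = 14.23 wt% Mg.
Second mineral: 37.187 g Mg in 463.618 g formula = 8.02 wt% Mg.
14.23% − 8.02% gives a difference of 6.21 percentage points.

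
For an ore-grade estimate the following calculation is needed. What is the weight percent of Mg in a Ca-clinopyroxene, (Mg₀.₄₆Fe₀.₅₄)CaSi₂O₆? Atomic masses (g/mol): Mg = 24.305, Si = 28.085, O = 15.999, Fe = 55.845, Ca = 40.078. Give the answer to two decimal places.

4.79 wt%

Molar mass of (Mg₀.₄₆Fe₀.₅₄)CaSi₂O₆: 0.46*24.305 + 0.54*55.845 + 1*40.078 + 2*28.085 + 6*15.999 = 233.579 g/mol.
Mass of Mg per formula unit: 0.46 × 24.305 = 11.180 g.
Weight fraction Mg = 11.180 / 233.579 = 0.0479.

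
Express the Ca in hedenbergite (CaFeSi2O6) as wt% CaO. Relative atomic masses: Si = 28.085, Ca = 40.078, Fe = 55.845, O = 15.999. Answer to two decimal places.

Molar mass of CaFeSi2O6 = 1×40.078 + 1×55.845 + 2×28.085 + 6×15.999 = 248.087 g/mol.
Each formula unit contains 1 Ca, equivalent to 1/1 = 1.0000 mol CaO.
M(CaO) = 1×40.078 + 1×15.999 = 56.077 g/mol.
Mass of CaO per formula unit = 1.0000 × 56.077 = 56.077 g.
CaO wt% = 56.077 / 248.087 × 100 = 22.60%.

22.60 wt%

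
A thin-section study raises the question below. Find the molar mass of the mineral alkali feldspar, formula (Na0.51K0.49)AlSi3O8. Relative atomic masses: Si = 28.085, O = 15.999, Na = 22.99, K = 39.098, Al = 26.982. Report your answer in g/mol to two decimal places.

The formula mass is the sum 0.51×22.99 + 0.49×39.098 + 1×26.982 + 3×28.085 + 8×15.999.

270.11 g/mol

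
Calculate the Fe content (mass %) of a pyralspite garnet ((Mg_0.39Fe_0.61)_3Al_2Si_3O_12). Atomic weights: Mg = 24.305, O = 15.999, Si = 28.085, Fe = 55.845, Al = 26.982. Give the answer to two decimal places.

22.18 mass %

Molar mass of (Mg_0.39Fe_0.61)_3Al_2Si_3O_12: 1.17*24.305 + 1.83*55.845 + 2*26.982 + 3*28.085 + 12*15.999 = 460.840 g/mol.
Mass of Fe per formula unit: 1.83 × 55.845 = 102.196 g.
Weight fraction Fe = 102.196 / 460.840 = 0.2218.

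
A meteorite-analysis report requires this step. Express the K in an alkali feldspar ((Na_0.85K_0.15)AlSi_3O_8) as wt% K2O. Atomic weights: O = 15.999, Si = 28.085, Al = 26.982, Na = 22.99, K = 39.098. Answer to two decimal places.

2.67 wt%

M((Na_0.85K_0.15)AlSi_3O_8) = 264.635 g/mol; M(K2O) = 94.195 g/mol.
Moles K2O per formula unit = 0.15 K ÷ 2 = 0.0750.
K2O fraction = (0.0750 × 94.195) / 264.635 = 7.065/264.635 = 0.0267.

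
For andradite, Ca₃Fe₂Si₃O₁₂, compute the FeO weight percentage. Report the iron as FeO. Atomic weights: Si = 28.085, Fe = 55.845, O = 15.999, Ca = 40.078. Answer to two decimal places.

Formula mass = 508.167 g/mol.
2 Fe → 2.0000 mol FeO per formula unit; M(FeO) = 71.844, so FeO mass = 143.688 g.
143.688/508.167 × 100 = 28.28 wt%.

28.28 wt%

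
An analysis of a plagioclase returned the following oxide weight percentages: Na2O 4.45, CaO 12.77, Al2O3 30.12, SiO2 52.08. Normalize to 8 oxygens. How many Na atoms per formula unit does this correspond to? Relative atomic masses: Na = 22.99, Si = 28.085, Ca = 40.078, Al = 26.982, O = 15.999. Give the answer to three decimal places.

0.394 Na apfu

4.45 wt% Na2O ÷ 61.979 g/mol = 0.07180 mol, giving 0.14360 Na and 0.07180 O.
12.77 wt% CaO ÷ 56.077 g/mol = 0.22772 mol, giving 0.22772 Ca and 0.22772 O.
30.12 wt% Al2O3 ÷ 101.961 g/mol = 0.29541 mol, giving 0.59082 Al and 0.88623 O.
52.08 wt% SiO2 ÷ 60.083 g/mol = 0.86680 mol, giving 0.86680 Si and 1.73360 O.
Oxygen sums to 2.91935; scaling by 8/2.91935 = 2.74034 puts the formula on 8 O.
Na: 0.14360 × 2.74034 = 0.394 atoms per formula unit.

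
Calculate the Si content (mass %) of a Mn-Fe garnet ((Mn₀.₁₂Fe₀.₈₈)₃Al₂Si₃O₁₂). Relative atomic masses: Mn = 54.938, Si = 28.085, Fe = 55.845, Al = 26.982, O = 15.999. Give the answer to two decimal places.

Formula mass = 0.36*54.938 + 2.64*55.845 + 2*26.982 + 3*28.085 + 12*15.999 = 497.415 g/mol, of which 84.255 g is Si.
So Si makes up 84.255/497.415 = 0.1694 of the mass, i.e. 16.94%.

16.94 mass %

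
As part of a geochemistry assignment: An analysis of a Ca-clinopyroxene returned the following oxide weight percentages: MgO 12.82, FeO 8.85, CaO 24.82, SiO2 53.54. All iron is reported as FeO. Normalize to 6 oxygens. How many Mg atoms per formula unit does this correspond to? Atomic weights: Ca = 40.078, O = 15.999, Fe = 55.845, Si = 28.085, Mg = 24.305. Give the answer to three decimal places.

MgO: 12.82/40.304 = 0.31808 mol → 0.31808 mol Mg, 0.31808 mol O.
FeO: 8.85/71.844 = 0.12318 mol → 0.12318 mol Fe, 0.12318 mol O.
CaO: 24.82/56.077 = 0.44261 mol → 0.44261 mol Ca, 0.44261 mol O.
SiO2: 53.54/60.083 = 0.89110 mol → 0.89110 mol Si, 1.78220 mol O.
Total oxygen = 2.66607 mol. Normalization factor = 6/2.66607 = 2.25050.
Mg per 6 O = 0.31808 × 2.25050 = 0.716.

0.716 Mg apfu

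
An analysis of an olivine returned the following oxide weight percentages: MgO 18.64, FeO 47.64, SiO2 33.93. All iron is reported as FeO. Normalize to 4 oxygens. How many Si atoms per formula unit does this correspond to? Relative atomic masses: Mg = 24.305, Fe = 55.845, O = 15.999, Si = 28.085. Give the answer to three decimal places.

1.002 Si apfu

18.64 wt% MgO ÷ 40.304 g/mol = 0.46249 mol, giving 0.46249 Mg and 0.46249 O.
47.64 wt% FeO ÷ 71.844 g/mol = 0.66310 mol, giving 0.66310 Fe and 0.66310 O.
33.93 wt% SiO2 ÷ 60.083 g/mol = 0.56472 mol, giving 0.56472 Si and 1.12944 O.
Oxygen sums to 2.25503; scaling by 4/2.25503 = 1.77381 puts the formula on 4 O.
Si: 0.56472 × 1.77381 = 1.002 atoms per formula unit.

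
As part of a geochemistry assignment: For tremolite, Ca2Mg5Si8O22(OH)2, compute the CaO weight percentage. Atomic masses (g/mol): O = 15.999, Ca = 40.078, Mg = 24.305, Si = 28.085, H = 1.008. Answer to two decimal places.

M(Ca2Mg5Si8O22(OH)2) = 812.353 g/mol; M(CaO) = 56.077 g/mol.
Moles CaO per formula unit = 2 Ca ÷ 1 = 2.0000.
CaO fraction = (2.0000 × 56.077) / 812.353 = 112.154/812.353 = 0.1381.

13.81 wt%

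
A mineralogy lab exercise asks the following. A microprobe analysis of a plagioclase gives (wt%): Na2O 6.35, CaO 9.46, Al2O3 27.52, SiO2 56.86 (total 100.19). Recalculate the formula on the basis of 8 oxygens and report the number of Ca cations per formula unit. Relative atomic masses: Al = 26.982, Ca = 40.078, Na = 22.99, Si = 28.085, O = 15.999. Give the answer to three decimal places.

Na2O: 6.35/61.979 = 0.10245 mol → 0.20490 mol Na, 0.10245 mol O.
CaO: 9.46/56.077 = 0.16870 mol → 0.16870 mol Ca, 0.16870 mol O.
Al2O3: 27.52/101.961 = 0.26991 mol → 0.53982 mol Al, 0.80973 mol O.
SiO2: 56.86/60.083 = 0.94636 mol → 0.94636 mol Si, 1.89272 mol O.
Total oxygen = 2.97360 mol. Normalization factor = 8/2.97360 = 2.69034.
Ca per 8 O = 0.16870 × 2.69034 = 0.454.

0.454 Ca apfu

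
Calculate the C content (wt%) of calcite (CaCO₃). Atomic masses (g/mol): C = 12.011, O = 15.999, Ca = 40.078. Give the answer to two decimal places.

Formula mass = 1·40.078 + 1·12.011 + 3·15.999 = 100.086 g/mol, of which 12.011 g is C.
So C makes up 12.011/100.086 = 0.1200 of the mass, i.e. 12.00%.

12.00 wt%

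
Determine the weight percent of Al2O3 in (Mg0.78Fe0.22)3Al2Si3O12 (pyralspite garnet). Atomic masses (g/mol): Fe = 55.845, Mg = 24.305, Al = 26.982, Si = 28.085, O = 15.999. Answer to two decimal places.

24.05 wt%

Formula mass = 423.938 g/mol.
2 Al → 1.0000 mol Al2O3 per formula unit; M(Al2O3) = 101.961, so Al2O3 mass = 101.961 g.
101.961/423.938 × 100 = 24.05 wt%.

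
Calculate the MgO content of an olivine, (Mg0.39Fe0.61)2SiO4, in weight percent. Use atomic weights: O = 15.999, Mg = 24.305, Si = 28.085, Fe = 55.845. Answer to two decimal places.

Formula mass = 179.170 g/mol.
0.78 Mg → 0.7800 mol MgO per formula unit; M(MgO) = 40.304, so MgO mass = 31.437 g.
31.437/179.170 × 100 = 17.55 wt%.

17.55 wt%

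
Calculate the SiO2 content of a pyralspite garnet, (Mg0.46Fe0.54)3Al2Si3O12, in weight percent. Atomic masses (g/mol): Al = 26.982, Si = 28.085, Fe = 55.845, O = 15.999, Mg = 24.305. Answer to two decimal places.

39.68 wt%

Formula mass = 454.217 g/mol.
3 Si → 3.0000 mol SiO2 per formula unit; M(SiO2) = 60.083, so SiO2 mass = 180.249 g.
180.249/454.217 × 100 = 39.68 wt%.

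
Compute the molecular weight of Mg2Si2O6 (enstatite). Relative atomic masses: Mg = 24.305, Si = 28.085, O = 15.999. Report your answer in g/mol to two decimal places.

The formula mass is the sum 2(24.305) + 2(28.085) + 6(15.999).

200.77 g/mol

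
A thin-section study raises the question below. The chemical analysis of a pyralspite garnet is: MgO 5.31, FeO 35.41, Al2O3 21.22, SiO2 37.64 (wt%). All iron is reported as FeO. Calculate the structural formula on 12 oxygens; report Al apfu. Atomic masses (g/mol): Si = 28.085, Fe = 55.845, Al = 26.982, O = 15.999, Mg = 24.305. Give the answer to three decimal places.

5.31 wt% MgO ÷ 40.304 g/mol = 0.13175 mol, giving 0.13175 Mg and 0.13175 O.
35.41 wt% FeO ÷ 71.844 g/mol = 0.49287 mol, giving 0.49287 Fe and 0.49287 O.
21.22 wt% Al2O3 ÷ 101.961 g/mol = 0.20812 mol, giving 0.41624 Al and 0.62436 O.
37.64 wt% SiO2 ÷ 60.083 g/mol = 0.62647 mol, giving 0.62647 Si and 1.25294 O.
Oxygen sums to 2.50192; scaling by 12/2.50192 = 4.79632 puts the formula on 12 O.
Al: 0.41624 × 4.79632 = 1.996 atoms per formula unit.

1.996 Al apfu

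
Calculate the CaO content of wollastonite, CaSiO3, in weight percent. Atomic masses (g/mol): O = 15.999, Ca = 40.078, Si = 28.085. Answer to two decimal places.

Formula mass = 116.160 g/mol.
1 Ca → 1.0000 mol CaO per formula unit; M(CaO) = 56.077, so CaO mass = 56.077 g.
56.077/116.160 × 100 = 48.28 wt%.

48.28 wt%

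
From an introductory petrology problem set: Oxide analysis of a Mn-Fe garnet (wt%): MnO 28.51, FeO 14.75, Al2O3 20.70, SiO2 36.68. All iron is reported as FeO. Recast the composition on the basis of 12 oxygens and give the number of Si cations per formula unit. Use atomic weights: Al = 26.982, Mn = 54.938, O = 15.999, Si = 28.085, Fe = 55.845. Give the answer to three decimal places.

3.006 Si apfu

MnO: 28.51/70.937 = 0.40191 mol → 0.40191 mol Mn, 0.40191 mol O.
FeO: 14.75/71.844 = 0.20531 mol → 0.20531 mol Fe, 0.20531 mol O.
Al2O3: 20.70/101.961 = 0.20302 mol → 0.40604 mol Al, 0.60906 mol O.
SiO2: 36.68/60.083 = 0.61049 mol → 0.61049 mol Si, 1.22098 mol O.
Total oxygen = 2.43726 mol. Normalization factor = 12/2.43726 = 4.92356.
Si per 12 O = 0.61049 × 4.92356 = 3.006.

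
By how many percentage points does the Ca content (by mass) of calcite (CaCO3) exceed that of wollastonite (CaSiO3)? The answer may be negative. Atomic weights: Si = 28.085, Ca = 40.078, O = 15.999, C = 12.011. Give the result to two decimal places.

5.54 percentage points

Ca in CaCO3: molar mass 100.086 g/mol; 1×40.078 = 40.078 g → 40.04 wt%.
Ca in CaSiO3: molar mass 116.160 g/mol; 1×40.078 = 40.078 g → 34.50 wt%.
Difference = 40.04 − 34.50 = 5.54 percentage points.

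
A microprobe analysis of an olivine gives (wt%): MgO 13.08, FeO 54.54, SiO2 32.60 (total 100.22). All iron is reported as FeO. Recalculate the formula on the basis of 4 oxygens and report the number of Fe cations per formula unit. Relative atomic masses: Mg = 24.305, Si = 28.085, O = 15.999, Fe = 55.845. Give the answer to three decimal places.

MgO: 13.08/40.304 = 0.32453 mol → 0.32453 mol Mg, 0.32453 mol O.
FeO: 54.54/71.844 = 0.75914 mol → 0.75914 mol Fe, 0.75914 mol O.
SiO2: 32.60/60.083 = 0.54258 mol → 0.54258 mol Si, 1.08516 mol O.
Total oxygen = 2.16883 mol. Normalization factor = 4/2.16883 = 1.84431.
Fe per 4 O = 0.75914 × 1.84431 = 1.400.

1.400 Fe apfu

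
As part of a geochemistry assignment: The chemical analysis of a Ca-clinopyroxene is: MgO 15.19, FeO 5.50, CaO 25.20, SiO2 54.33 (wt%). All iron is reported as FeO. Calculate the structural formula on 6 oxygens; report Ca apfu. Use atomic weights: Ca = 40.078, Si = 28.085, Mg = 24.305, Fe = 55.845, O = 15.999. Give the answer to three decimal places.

0.994 Ca apfu

MgO (M=40.304): mol = 0.37689; Mg = 0.37689, O = 0.37689.
FeO (M=71.844): mol = 0.07655; Fe = 0.07655, O = 0.07655.
CaO (M=56.077): mol = 0.44938; Ca = 0.44938, O = 0.44938.
SiO2 (M=60.083): mol = 0.90425; Si = 0.90425, O = 1.80850.
ΣO = 2.71132; factor = 6/ΣO = 2.21294.
Ca apfu = 0.44938 × 2.21294 = 0.994.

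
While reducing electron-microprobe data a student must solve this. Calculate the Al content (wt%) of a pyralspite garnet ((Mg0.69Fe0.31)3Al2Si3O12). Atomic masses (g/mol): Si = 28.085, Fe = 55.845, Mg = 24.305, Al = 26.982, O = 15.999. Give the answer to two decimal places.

Formula mass = 2.07·24.305 + 0.93·55.845 + 2·26.982 + 3·28.085 + 12·15.999 = 432.454 g/mol, of which 53.964 g is Al.
So Al makes up 53.964/432.454 = 0.1248 of the mass, i.e. 12.48%.

12.48 wt%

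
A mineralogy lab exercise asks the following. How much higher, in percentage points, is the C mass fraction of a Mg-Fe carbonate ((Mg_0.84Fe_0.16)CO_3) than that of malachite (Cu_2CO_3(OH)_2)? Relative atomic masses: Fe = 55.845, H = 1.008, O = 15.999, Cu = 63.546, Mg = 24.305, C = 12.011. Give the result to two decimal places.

8.01 percentage points

C in (Mg_0.84Fe_0.16)CO_3: molar mass 89.359 g/mol; 1×12.011 = 12.011 g → 13.44 wt%.
C in Cu_2CO_3(OH)_2: molar mass 221.114 g/mol; 1×12.011 = 12.011 g → 5.43 wt%.
Difference = 13.44 − 5.43 = 8.01 percentage points.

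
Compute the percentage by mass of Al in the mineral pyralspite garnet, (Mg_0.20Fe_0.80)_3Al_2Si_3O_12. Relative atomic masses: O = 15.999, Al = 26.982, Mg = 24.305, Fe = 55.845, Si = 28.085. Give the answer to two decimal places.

M((Mg_0.20Fe_0.80)_3Al_2Si_3O_12) = 478.818 g/mol.
Al contributes 2 × 26.982 = 53.964 g per mole.
53.964/478.818 = 0.1127 → 11.27%.

11.27 weight percent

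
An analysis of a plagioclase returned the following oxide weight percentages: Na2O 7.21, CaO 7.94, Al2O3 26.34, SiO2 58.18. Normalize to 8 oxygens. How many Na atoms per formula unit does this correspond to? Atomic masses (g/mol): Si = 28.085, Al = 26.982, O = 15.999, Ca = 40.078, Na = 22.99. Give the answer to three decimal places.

Na2O (M=61.979): mol = 0.11633; Na = 0.23266, O = 0.11633.
CaO (M=56.077): mol = 0.14159; Ca = 0.14159, O = 0.14159.
Al2O3 (M=101.961): mol = 0.25833; Al = 0.51666, O = 0.77499.
SiO2 (M=60.083): mol = 0.96833; Si = 0.96833, O = 1.93666.
ΣO = 2.96957; factor = 8/ΣO = 2.69399.
Na apfu = 0.23266 × 2.69399 = 0.627.

0.627 Na apfu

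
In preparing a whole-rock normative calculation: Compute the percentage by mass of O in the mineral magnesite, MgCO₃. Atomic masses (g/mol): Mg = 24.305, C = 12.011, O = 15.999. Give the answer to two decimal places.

Formula mass = 1×24.305 + 1×12.011 + 3×15.999 = 84.313 g/mol, of which 47.997 g is O.
So O makes up 47.997/84.313 = 0.5693 of the mass, i.e. 56.93%.

56.93 wt%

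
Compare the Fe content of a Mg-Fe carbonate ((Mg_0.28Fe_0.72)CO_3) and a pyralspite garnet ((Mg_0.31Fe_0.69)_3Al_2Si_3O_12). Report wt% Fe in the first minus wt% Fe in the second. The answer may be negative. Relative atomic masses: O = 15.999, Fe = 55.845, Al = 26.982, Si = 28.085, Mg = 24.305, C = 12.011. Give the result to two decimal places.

12.89 percentage points

Fe in (Mg_0.28Fe_0.72)CO_3: molar mass 107.022 g/mol; 0.72×55.845 = 40.208 g → 37.57 wt%.
Fe in (Mg_0.31Fe_0.69)_3Al_2Si_3O_12: molar mass 468.410 g/mol; 2.07×55.845 = 115.599 g → 24.68 wt%.
Difference = 37.57 − 24.68 = 12.89 percentage points.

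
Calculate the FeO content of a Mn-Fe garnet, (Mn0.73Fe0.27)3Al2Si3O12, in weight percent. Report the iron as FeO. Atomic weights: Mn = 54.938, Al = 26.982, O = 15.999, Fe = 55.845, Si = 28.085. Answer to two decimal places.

11.74 wt%

Molar mass of (Mn0.73Fe0.27)3Al2Si3O12 = 2.19×54.938 + 0.81×55.845 + 2×26.982 + 3×28.085 + 12×15.999 = 495.756 g/mol.
Each formula unit contains 0.81 Fe, equivalent to 0.81/1 = 0.8100 mol FeO.
M(FeO) = 1×55.845 + 1×15.999 = 71.844 g/mol.
Mass of FeO per formula unit = 0.8100 × 71.844 = 58.194 g.
FeO wt% = 58.194 / 495.756 × 100 = 11.74%.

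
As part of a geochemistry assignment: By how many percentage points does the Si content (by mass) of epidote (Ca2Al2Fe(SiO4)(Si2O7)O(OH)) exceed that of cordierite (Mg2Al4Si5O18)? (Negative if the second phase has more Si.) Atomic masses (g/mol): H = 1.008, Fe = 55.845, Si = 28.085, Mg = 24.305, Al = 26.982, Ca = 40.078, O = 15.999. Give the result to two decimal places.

-6.57 percentage points

First mineral: 84.255 g Si in 483.215 g formula = 17.44 wt% Si.
Second mineral: 140.425 g Si in 584.945 g formula = 24.01 wt% Si.
17.44% − 24.01% gives a difference of -6.57 percentage points.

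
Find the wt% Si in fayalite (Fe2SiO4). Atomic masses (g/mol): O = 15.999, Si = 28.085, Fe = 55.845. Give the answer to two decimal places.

Formula mass = 2·55.845 + 1·28.085 + 4·15.999 = 203.771 g/mol, of which 28.085 g is Si.
So Si makes up 28.085/203.771 = 0.1378 of the mass, i.e. 13.78%.

13.78 wt%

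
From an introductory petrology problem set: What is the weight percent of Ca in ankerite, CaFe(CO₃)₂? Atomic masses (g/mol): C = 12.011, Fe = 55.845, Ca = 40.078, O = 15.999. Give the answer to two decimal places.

Molar mass of CaFe(CO₃)₂: 1×40.078 + 1×55.845 + 2×12.011 + 6×15.999 = 215.939 g/mol.
Mass of Ca per formula unit: 1 × 40.078 = 40.078 g.
Weight fraction Ca = 40.078 / 215.939 = 0.1856.

18.56 mass %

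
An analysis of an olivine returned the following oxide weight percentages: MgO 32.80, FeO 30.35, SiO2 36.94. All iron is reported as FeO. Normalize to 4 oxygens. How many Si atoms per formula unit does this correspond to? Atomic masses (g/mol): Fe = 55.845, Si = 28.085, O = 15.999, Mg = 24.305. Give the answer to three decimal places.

MgO: 32.80/40.304 = 0.81382 mol → 0.81382 mol Mg, 0.81382 mol O.
FeO: 30.35/71.844 = 0.42244 mol → 0.42244 mol Fe, 0.42244 mol O.
SiO2: 36.94/60.083 = 0.61482 mol → 0.61482 mol Si, 1.22964 mol O.
Total oxygen = 2.46590 mol. Normalization factor = 4/2.46590 = 1.62213.
Si per 4 O = 0.61482 × 1.62213 = 0.997.

0.997 Si apfu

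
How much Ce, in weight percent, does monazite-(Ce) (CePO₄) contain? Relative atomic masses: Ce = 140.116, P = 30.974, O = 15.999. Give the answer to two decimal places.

59.60 weight percent

Molar mass of CePO₄: 1*140.116 + 1*30.974 + 4*15.999 = 235.086 g/mol.
Mass of Ce per formula unit: 1 × 140.116 = 140.116 g.
Weight fraction Ce = 140.116 / 235.086 = 0.5960.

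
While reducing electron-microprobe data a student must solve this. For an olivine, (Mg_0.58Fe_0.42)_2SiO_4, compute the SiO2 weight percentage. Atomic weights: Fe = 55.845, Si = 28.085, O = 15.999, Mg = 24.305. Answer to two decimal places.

Formula mass = 167.185 g/mol.
1 Si → 1.0000 mol SiO2 per formula unit; M(SiO2) = 60.083, so SiO2 mass = 60.083 g.
60.083/167.185 × 100 = 35.94 wt%.

35.94 wt%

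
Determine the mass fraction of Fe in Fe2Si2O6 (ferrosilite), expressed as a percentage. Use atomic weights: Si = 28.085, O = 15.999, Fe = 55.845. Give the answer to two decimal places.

M(Fe2Si2O6) = 263.854 g/mol.
Fe contributes 2 × 55.845 = 111.690 g per mole.
111.690/263.854 = 0.4233 → 42.33%.

42.33 mass %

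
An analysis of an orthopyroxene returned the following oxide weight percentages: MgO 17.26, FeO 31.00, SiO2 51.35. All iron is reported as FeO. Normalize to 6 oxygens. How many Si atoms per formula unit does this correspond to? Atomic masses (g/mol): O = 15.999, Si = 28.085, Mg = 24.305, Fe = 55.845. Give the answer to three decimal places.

17.26 wt% MgO ÷ 40.304 g/mol = 0.42825 mol, giving 0.42825 Mg and 0.42825 O.
31.00 wt% FeO ÷ 71.844 g/mol = 0.43149 mol, giving 0.43149 Fe and 0.43149 O.
51.35 wt% SiO2 ÷ 60.083 g/mol = 0.85465 mol, giving 0.85465 Si and 1.70930 O.
Oxygen sums to 2.56904; scaling by 6/2.56904 = 2.33550 puts the formula on 6 O.
Si: 0.85465 × 2.33550 = 1.996 atoms per formula unit.

1.996 Si apfu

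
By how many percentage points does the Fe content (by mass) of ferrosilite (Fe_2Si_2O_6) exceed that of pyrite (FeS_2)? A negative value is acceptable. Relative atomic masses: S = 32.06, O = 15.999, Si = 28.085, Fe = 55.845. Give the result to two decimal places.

-4.22 percentage points

Fe in Fe_2Si_2O_6: molar mass 263.854 g/mol; 2×55.845 = 111.690 g → 42.33 wt%.
Fe in FeS_2: molar mass 119.965 g/mol; 1×55.845 = 55.845 g → 46.55 wt%.
Difference = 42.33 − 46.55 = -4.22 percentage points.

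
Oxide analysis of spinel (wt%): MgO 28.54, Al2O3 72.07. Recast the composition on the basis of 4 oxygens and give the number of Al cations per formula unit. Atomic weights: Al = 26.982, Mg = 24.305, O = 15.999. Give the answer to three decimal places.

MgO: 28.54/40.304 = 0.70812 mol → 0.70812 mol Mg, 0.70812 mol O.
Al2O3: 72.07/101.961 = 0.70684 mol → 1.41368 mol Al, 2.12052 mol O.
Total oxygen = 2.82864 mol. Normalization factor = 4/2.82864 = 1.41411.
Al per 4 O = 1.41368 × 1.41411 = 1.999.

1.999 Al apfu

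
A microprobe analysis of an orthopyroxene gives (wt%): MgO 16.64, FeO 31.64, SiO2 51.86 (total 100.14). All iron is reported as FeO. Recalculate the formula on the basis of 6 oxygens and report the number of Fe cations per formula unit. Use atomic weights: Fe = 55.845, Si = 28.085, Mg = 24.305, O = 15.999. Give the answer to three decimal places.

1.024 Fe apfu

MgO (M=40.304): mol = 0.41286; Mg = 0.41286, O = 0.41286.
FeO (M=71.844): mol = 0.44040; Fe = 0.44040, O = 0.44040.
SiO2 (M=60.083): mol = 0.86314; Si = 0.86314, O = 1.72628.
ΣO = 2.57954; factor = 6/ΣO = 2.32600.
Fe apfu = 0.44040 × 2.32600 = 1.024.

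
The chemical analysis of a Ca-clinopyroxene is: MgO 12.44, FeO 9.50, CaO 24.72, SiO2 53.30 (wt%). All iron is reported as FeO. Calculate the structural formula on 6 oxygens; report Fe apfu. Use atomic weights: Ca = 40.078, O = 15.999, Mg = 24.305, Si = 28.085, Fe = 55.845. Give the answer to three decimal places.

12.44 wt% MgO ÷ 40.304 g/mol = 0.30865 mol, giving 0.30865 Mg and 0.30865 O.
9.50 wt% FeO ÷ 71.844 g/mol = 0.13223 mol, giving 0.13223 Fe and 0.13223 O.
24.72 wt% CaO ÷ 56.077 g/mol = 0.44082 mol, giving 0.44082 Ca and 0.44082 O.
53.30 wt% SiO2 ÷ 60.083 g/mol = 0.88711 mol, giving 0.88711 Si and 1.77422 O.
Oxygen sums to 2.65592; scaling by 6/2.65592 = 2.25910 puts the formula on 6 O.
Fe: 0.13223 × 2.25910 = 0.299 atoms per formula unit.

0.299 Fe apfu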